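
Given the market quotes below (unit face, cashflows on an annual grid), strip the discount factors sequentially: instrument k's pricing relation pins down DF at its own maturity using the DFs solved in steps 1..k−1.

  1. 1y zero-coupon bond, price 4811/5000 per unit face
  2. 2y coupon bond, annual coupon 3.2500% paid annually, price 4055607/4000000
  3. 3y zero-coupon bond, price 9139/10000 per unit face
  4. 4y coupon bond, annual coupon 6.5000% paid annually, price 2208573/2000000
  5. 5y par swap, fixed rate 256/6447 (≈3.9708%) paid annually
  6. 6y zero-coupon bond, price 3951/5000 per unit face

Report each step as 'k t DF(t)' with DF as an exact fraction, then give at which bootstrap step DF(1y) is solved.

step 1 [1y] zero: DF = P = 4811/5000 ≈ 0.962200
step 2 [2y] bond c/1=13/400: DF=(4055607/4000000 − 13/400·(0.962200))/(1+13/400) = 9517/10000 ≈ 0.951700
step 3 [3y] zero: DF = P = 9139/10000 ≈ 0.913900
step 4 [4y] bond c/1=13/200: DF=(2208573/2000000 − 13/200·(0.962200+0.951700+0.913900))/(1+13/200) = 8643/10000 ≈ 0.864300
step 5 [5y] swap r/1=256/6447: DF=(1 − 256/6447·(0.962200+0.951700+0.913900+0.864300))/(1+256/6447) = 513/625 ≈ 0.820800
step 6 [6y] zero: DF = P = 3951/5000 ≈ 0.790200

1 1 4811/5000
2 2 9517/10000
3 3 9139/10000
4 4 8643/10000
5 5 513/625
6 6 3951/5000
DF(1y) is solved at step 1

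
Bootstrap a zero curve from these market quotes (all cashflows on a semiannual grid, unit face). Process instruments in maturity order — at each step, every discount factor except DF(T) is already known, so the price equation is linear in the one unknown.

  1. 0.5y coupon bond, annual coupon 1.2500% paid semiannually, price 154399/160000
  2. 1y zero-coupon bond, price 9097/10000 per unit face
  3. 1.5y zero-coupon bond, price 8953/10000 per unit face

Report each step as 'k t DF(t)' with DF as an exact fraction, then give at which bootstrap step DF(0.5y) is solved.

step 1 [0.5y] bond c/2=1/160: DF=(154399/160000 − 1/160·(0))/(1+1/160) = 959/1000 ≈ 0.959000
step 2 [1y] zero: DF = P = 9097/10000 ≈ 0.909700
step 3 [1.5y] zero: DF = P = 8953/10000 ≈ 0.895300

1 1/2 959/1000
2 1 9097/10000
3 3/2 8953/10000
DF(0.5y) is solved at step 1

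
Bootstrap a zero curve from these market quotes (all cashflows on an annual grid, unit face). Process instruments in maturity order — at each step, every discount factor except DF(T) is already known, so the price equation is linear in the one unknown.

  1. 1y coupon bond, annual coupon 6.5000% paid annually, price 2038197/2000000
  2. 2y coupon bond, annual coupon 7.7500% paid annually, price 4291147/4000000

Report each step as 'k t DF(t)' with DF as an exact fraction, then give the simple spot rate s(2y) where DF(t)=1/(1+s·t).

1 1 9569/10000
2 2 2317/2500
s(2y) = (1/(2317/2500) − 1)/(2) = 183/4634 ≈ 3.9491%

step 1 [1y] bond c/1=13/200: DF=(2038197/2000000 − 13/200·(0))/(1+13/200) = 9569/10000 ≈ 0.956900
step 2 [2y] bond c/1=31/400: DF=(4291147/4000000 − 31/400·(0.956900))/(1+31/400) = 2317/2500 ≈ 0.926800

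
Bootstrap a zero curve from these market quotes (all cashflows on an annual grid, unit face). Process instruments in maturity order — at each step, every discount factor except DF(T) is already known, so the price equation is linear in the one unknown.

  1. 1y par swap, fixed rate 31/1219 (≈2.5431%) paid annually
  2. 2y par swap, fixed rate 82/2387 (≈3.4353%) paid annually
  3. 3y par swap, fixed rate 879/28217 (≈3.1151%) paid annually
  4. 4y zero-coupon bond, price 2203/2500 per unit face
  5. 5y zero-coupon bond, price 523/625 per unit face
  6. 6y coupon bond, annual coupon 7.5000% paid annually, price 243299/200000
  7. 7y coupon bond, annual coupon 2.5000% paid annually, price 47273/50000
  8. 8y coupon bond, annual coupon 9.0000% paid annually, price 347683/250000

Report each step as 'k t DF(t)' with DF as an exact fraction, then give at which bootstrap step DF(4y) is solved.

1 1 1219/1250
2 2 584/625
3 3 9121/10000
4 4 2203/2500
5 5 523/625
6 6 8149/10000
7 7 3959/5000
8 8 1921/2500
DF(4y) is solved at step 4

step 1 [1y] swap r/1=31/1219: DF=(1 − 31/1219·(0))/(1+31/1219) = 1219/1250 ≈ 0.975200
step 2 [2y] swap r/1=82/2387: DF=(1 − 82/2387·(0.975200))/(1+82/2387) = 584/625 ≈ 0.934400
step 3 [3y] swap r/1=879/28217: DF=(1 − 879/28217·(0.975200+0.934400))/(1+879/28217) = 9121/10000 ≈ 0.912100
step 4 [4y] zero: DF = P = 2203/2500 ≈ 0.881200
step 5 [5y] zero: DF = P = 523/625 ≈ 0.836800
step 6 [6y] bond c/1=3/40: DF=(243299/200000 − 3/40·(0.975200+0.934400+0.912100+0.881200+0.836800))/(1+3/40) = 8149/10000 ≈ 0.814900
step 7 [7y] bond c/1=1/40: DF=(47273/50000 − 1/40·(0.975200+0.934400+0.912100+0.881200+0.836800+0.814900))/(1+1/40) = 3959/5000 ≈ 0.791800
step 8 [8y] bond c/1=9/100: DF=(347683/250000 − 9/100·(0.975200+0.934400+0.912100+0.881200+0.836800+0.814900+0.791800))/(1+9/100) = 1921/2500 ≈ 0.768400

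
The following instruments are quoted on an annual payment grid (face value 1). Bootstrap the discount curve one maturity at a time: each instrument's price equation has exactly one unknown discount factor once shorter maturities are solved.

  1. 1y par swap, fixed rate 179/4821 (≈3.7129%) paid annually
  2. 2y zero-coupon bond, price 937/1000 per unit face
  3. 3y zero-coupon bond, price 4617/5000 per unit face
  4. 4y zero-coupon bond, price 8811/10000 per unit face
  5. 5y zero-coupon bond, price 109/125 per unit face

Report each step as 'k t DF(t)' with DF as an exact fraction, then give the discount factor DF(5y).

1 1 4821/5000
2 2 937/1000
3 3 4617/5000
4 4 8811/10000
5 5 109/125
DF(5y) = 109/125 ≈ 0.872000

step 1 [1y] swap r/1=179/4821: DF=(1 − 179/4821·(0))/(1+179/4821) = 4821/5000 ≈ 0.964200
step 2 [2y] zero: DF = P = 937/1000 ≈ 0.937000
step 3 [3y] zero: DF = P = 4617/5000 ≈ 0.923400
step 4 [4y] zero: DF = P = 8811/10000 ≈ 0.881100
step 5 [5y] zero: DF = P = 109/125 ≈ 0.872000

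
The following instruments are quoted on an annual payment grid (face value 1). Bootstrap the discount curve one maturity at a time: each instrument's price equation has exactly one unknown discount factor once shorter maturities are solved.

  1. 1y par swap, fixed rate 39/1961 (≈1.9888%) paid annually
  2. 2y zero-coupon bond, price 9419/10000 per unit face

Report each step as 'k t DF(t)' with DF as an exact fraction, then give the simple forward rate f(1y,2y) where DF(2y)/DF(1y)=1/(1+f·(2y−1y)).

step 1 [1y] swap r/1=39/1961: DF=(1 − 39/1961·(0))/(1+39/1961) = 1961/2000 ≈ 0.980500
step 2 [2y] zero: DF = P = 9419/10000 ≈ 0.941900

1 1 1961/2000
2 2 9419/10000
f(1y,2y) = ((1961/2000)/(9419/10000) − 1)/(1) = 386/9419 ≈ 4.0981%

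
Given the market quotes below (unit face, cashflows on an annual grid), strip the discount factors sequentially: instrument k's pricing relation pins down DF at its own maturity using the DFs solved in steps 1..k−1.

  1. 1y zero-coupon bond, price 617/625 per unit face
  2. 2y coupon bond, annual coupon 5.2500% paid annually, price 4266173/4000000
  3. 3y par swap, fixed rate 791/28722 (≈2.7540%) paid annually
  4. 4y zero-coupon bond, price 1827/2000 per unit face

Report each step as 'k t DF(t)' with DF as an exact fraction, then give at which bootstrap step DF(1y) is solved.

step 1 [1y] zero: DF = P = 617/625 ≈ 0.987200
step 2 [2y] bond c/1=21/400: DF=(4266173/4000000 − 21/400·(0.987200))/(1+21/400) = 9641/10000 ≈ 0.964100
step 3 [3y] swap r/1=791/28722: DF=(1 − 791/28722·(0.987200+0.964100))/(1+791/28722) = 9209/10000 ≈ 0.920900
step 4 [4y] zero: DF = P = 1827/2000 ≈ 0.913500

1 1 617/625
2 2 9641/10000
3 3 9209/10000
4 4 1827/2000
DF(1y) is solved at step 1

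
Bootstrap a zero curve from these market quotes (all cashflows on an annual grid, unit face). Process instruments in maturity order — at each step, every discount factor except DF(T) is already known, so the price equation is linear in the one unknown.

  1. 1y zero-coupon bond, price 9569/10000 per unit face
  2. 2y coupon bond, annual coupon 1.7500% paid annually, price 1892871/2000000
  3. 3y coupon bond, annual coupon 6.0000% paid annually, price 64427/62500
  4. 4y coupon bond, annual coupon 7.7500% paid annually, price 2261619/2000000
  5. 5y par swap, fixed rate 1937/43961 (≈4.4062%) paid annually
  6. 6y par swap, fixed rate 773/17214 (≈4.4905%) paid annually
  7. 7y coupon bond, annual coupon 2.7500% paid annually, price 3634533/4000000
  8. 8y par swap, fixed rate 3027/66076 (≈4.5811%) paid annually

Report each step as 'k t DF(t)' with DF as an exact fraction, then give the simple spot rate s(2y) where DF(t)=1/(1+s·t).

step 1 [1y] zero: DF = P = 9569/10000 ≈ 0.956900
step 2 [2y] bond c/1=7/400: DF=(1892871/2000000 − 7/400·(0.956900))/(1+7/400) = 9137/10000 ≈ 0.913700
step 3 [3y] bond c/1=3/50: DF=(64427/62500 − 3/50·(0.956900+0.913700))/(1+3/50) = 4333/5000 ≈ 0.866600
step 4 [4y] bond c/1=31/400: DF=(2261619/2000000 − 31/400·(0.956900+0.913700+0.866600))/(1+31/400) = 4263/5000 ≈ 0.852600
step 5 [5y] swap r/1=1937/43961: DF=(1 − 1937/43961·(0.956900+0.913700+0.866600+0.852600))/(1+1937/43961) = 8063/10000 ≈ 0.806300
step 6 [6y] swap r/1=773/17214: DF=(1 − 773/17214·(0.956900+0.913700+0.866600+0.852600+0.806300))/(1+773/17214) = 7681/10000 ≈ 0.768100
step 7 [7y] bond c/1=11/400: DF=(3634533/4000000 − 11/400·(0.956900+0.913700+0.866600+0.852600+0.806300+0.768100))/(1+11/400) = 7461/10000 ≈ 0.746100
step 8 [8y] swap r/1=3027/66076: DF=(1 − 3027/66076·(0.956900+0.913700+0.866600+0.852600+0.806300+0.768100+0.746100))/(1+3027/66076) = 6973/10000 ≈ 0.697300

1 1 9569/10000
2 2 9137/10000
3 3 4333/5000
4 4 4263/5000
5 5 8063/10000
6 6 7681/10000
7 7 7461/10000
8 8 6973/10000
s(2y) = (1/(9137/10000) − 1)/(2) = 863/18274 ≈ 4.7226%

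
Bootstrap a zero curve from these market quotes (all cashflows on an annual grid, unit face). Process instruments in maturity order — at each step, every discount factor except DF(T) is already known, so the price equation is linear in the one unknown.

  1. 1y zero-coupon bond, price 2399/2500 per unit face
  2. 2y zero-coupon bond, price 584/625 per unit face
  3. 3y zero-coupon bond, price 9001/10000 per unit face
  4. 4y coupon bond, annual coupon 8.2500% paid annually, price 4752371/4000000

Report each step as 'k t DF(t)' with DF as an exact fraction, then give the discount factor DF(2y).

step 1 [1y] zero: DF = P = 2399/2500 ≈ 0.959600
step 2 [2y] zero: DF = P = 584/625 ≈ 0.934400
step 3 [3y] zero: DF = P = 9001/10000 ≈ 0.900100
step 4 [4y] bond c/1=33/400: DF=(4752371/4000000 − 33/400·(0.959600+0.934400+0.900100))/(1+33/400) = 4423/5000 ≈ 0.884600

1 1 2399/2500
2 2 584/625
3 3 9001/10000
4 4 4423/5000
DF(2y) = 584/625 ≈ 0.934400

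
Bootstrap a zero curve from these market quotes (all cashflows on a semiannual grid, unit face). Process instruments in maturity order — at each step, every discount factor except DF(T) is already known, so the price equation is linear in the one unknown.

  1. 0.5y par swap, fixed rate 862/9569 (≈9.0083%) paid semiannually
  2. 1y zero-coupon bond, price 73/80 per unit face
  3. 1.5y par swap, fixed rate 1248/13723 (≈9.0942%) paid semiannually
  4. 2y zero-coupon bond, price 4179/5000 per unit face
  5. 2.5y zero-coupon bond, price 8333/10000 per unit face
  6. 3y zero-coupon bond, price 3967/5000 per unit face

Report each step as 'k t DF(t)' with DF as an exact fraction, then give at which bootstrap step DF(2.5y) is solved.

1 1/2 9569/10000
2 1 73/80
3 3/2 547/625
4 2 4179/5000
5 5/2 8333/10000
6 3 3967/5000
DF(2.5y) is solved at step 5

step 1 [0.5y] swap r/2=431/9569: DF=(1 − 431/9569·(0))/(1+431/9569) = 9569/10000 ≈ 0.956900
step 2 [1y] zero: DF = P = 73/80 ≈ 0.912500
step 3 [1.5y] swap r/2=624/13723: DF=(1 − 624/13723·(0.956900+0.912500))/(1+624/13723) = 547/625 ≈ 0.875200
step 4 [2y] zero: DF = P = 4179/5000 ≈ 0.835800
step 5 [2.5y] zero: DF = P = 8333/10000 ≈ 0.833300
step 6 [3y] zero: DF = P = 3967/5000 ≈ 0.793400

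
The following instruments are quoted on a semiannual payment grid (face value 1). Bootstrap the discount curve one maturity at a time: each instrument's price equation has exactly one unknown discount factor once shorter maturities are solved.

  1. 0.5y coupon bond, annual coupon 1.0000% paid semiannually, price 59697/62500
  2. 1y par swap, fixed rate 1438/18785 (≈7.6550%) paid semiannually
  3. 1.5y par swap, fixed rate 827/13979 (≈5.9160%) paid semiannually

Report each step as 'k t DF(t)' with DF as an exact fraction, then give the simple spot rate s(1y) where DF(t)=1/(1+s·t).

1 1/2 594/625
2 1 9281/10000
3 3/2 9173/10000
s(1y) = (1/(9281/10000) − 1)/(1) = 719/9281 ≈ 7.7470%

step 1 [0.5y] bond c/2=1/200: DF=(59697/62500 − 1/200·(0))/(1+1/200) = 594/625 ≈ 0.950400
step 2 [1y] swap r/2=719/18785: DF=(1 − 719/18785·(0.950400))/(1+719/18785) = 9281/10000 ≈ 0.928100
step 3 [1.5y] swap r/2=827/27958: DF=(1 − 827/27958·(0.950400+0.928100))/(1+827/27958) = 9173/10000 ≈ 0.917300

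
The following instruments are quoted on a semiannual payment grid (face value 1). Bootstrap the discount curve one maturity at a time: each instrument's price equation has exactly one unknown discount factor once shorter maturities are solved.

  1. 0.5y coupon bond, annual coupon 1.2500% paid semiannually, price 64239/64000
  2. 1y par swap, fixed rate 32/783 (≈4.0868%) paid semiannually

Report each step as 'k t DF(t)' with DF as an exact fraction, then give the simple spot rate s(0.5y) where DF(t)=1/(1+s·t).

step 1 [0.5y] bond c/2=1/160: DF=(64239/64000 − 1/160·(0))/(1+1/160) = 399/400 ≈ 0.997500
step 2 [1y] swap r/2=16/783: DF=(1 − 16/783·(0.997500))/(1+16/783) = 24/25 ≈ 0.960000

1 1/2 399/400
2 1 24/25
s(0.5y) = (1/(399/400) − 1)/(1/2) = 2/399 ≈ 0.5013%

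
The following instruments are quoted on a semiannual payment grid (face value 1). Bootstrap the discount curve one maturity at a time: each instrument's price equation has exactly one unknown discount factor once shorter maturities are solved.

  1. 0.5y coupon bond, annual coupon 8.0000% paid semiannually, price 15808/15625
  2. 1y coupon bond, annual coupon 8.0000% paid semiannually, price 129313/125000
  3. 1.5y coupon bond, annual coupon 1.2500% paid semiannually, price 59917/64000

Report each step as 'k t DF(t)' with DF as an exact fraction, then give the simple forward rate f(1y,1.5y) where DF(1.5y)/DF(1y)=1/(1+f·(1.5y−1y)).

step 1 [0.5y] bond c/2=1/25: DF=(15808/15625 − 1/25·(0))/(1+1/25) = 608/625 ≈ 0.972800
step 2 [1y] bond c/2=1/25: DF=(129313/125000 − 1/25·(0.972800))/(1+1/25) = 9573/10000 ≈ 0.957300
step 3 [1.5y] bond c/2=1/160: DF=(59917/64000 − 1/160·(0.972800+0.957300))/(1+1/160) = 574/625 ≈ 0.918400

1 1/2 608/625
2 1 9573/10000
3 3/2 574/625
f(1y,1.5y) = ((9573/10000)/(574/625) − 1)/(1/2) = 389/4592 ≈ 8.4713%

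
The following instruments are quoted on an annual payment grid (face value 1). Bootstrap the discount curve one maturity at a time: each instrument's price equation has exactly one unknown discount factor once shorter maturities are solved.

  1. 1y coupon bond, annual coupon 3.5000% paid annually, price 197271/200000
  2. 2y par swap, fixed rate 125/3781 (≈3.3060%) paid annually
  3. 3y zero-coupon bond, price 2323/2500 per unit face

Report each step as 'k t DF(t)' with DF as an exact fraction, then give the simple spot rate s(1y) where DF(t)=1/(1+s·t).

step 1 [1y] bond c/1=7/200: DF=(197271/200000 − 7/200·(0))/(1+7/200) = 953/1000 ≈ 0.953000
step 2 [2y] swap r/1=125/3781: DF=(1 − 125/3781·(0.953000))/(1+125/3781) = 15/16 ≈ 0.937500
step 3 [3y] zero: DF = P = 2323/2500 ≈ 0.929200

1 1 953/1000
2 2 15/16
3 3 2323/2500
s(1y) = (1/(953/1000) − 1)/(1) = 47/953 ≈ 4.9318%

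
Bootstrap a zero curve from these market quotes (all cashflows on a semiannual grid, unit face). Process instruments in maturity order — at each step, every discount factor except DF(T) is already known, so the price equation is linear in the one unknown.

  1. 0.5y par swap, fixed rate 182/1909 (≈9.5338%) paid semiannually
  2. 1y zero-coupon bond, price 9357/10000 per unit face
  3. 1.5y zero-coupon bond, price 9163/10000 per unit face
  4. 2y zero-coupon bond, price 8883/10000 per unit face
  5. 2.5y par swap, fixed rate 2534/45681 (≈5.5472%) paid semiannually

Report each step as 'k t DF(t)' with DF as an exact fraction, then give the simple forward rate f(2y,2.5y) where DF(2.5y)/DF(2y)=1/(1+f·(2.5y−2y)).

step 1 [0.5y] swap r/2=91/1909: DF=(1 − 91/1909·(0))/(1+91/1909) = 1909/2000 ≈ 0.954500
step 2 [1y] zero: DF = P = 9357/10000 ≈ 0.935700
step 3 [1.5y] zero: DF = P = 9163/10000 ≈ 0.916300
step 4 [2y] zero: DF = P = 8883/10000 ≈ 0.888300
step 5 [2.5y] swap r/2=1267/45681: DF=(1 − 1267/45681·(0.954500+0.935700+0.916300+0.888300))/(1+1267/45681) = 8733/10000 ≈ 0.873300

1 1/2 1909/2000
2 1 9357/10000
3 3/2 9163/10000
4 2 8883/10000
5 5/2 8733/10000
f(2y,2.5y) = ((8883/10000)/(8733/10000) − 1)/(1/2) = 100/2911 ≈ 3.4352%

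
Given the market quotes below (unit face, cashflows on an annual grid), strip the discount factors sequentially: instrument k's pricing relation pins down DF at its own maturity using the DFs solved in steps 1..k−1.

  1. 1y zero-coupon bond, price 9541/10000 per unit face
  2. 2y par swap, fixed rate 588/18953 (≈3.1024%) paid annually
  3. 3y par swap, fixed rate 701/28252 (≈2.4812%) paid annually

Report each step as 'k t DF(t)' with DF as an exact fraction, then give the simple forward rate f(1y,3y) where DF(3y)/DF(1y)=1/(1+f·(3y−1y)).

1 1 9541/10000
2 2 2353/2500
3 3 9299/10000
f(1y,3y) = ((9541/10000)/(9299/10000) − 1)/(2) = 121/9299 ≈ 1.3012%

step 1 [1y] zero: DF = P = 9541/10000 ≈ 0.954100
step 2 [2y] swap r/1=588/18953: DF=(1 − 588/18953·(0.954100))/(1+588/18953) = 2353/2500 ≈ 0.941200
step 3 [3y] swap r/1=701/28252: DF=(1 − 701/28252·(0.954100+0.941200))/(1+701/28252) = 9299/10000 ≈ 0.929900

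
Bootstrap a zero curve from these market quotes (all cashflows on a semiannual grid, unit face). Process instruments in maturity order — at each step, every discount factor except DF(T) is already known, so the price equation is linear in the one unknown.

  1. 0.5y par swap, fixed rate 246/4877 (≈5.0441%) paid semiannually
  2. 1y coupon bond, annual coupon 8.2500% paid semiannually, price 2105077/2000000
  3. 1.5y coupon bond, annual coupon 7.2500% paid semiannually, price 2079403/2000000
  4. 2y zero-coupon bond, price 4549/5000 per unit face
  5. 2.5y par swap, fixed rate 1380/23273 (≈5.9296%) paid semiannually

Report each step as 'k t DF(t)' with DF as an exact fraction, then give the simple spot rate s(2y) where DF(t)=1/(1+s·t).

step 1 [0.5y] swap r/2=123/4877: DF=(1 − 123/4877·(0))/(1+123/4877) = 4877/5000 ≈ 0.975400
step 2 [1y] bond c/2=33/800: DF=(2105077/2000000 − 33/800·(0.975400))/(1+33/800) = 4861/5000 ≈ 0.972200
step 3 [1.5y] bond c/2=29/800: DF=(2079403/2000000 − 29/800·(0.975400+0.972200))/(1+29/800) = 1169/1250 ≈ 0.935200
step 4 [2y] zero: DF = P = 4549/5000 ≈ 0.909800
step 5 [2.5y] swap r/2=690/23273: DF=(1 − 690/23273·(0.975400+0.972200+0.935200+0.909800))/(1+690/23273) = 431/500 ≈ 0.862000

1 1/2 4877/5000
2 1 4861/5000
3 3/2 1169/1250
4 2 4549/5000
5 5/2 431/500
s(2y) = (1/(4549/5000) − 1)/(2) = 451/9098 ≈ 4.9571%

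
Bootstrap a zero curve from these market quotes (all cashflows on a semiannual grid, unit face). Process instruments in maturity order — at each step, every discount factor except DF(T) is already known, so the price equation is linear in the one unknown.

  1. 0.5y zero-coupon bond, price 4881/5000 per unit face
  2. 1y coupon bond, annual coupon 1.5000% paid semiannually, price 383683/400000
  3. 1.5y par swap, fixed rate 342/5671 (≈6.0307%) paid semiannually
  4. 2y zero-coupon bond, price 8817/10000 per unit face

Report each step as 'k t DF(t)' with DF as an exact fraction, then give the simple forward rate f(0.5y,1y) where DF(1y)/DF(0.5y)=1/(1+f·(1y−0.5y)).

step 1 [0.5y] zero: DF = P = 4881/5000 ≈ 0.976200
step 2 [1y] bond c/2=3/400: DF=(383683/400000 − 3/400·(0.976200))/(1+3/400) = 1181/1250 ≈ 0.944800
step 3 [1.5y] swap r/2=171/5671: DF=(1 − 171/5671·(0.976200+0.944800))/(1+171/5671) = 1829/2000 ≈ 0.914500
step 4 [2y] zero: DF = P = 8817/10000 ≈ 0.881700

1 1/2 4881/5000
2 1 1181/1250
3 3/2 1829/2000
4 2 8817/10000
f(0.5y,1y) = ((4881/5000)/(1181/1250) − 1)/(1/2) = 157/2362 ≈ 6.6469%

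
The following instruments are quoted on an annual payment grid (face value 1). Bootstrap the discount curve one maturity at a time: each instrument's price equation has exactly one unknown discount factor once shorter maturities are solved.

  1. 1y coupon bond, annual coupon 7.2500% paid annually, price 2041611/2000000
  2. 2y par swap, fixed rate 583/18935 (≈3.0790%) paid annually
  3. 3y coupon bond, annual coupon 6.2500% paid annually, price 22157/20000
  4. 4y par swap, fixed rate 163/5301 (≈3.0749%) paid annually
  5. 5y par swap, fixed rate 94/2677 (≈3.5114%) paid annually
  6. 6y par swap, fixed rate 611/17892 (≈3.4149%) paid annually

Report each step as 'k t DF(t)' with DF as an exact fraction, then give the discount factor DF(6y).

1 1 4759/5000
2 2 9417/10000
3 3 9313/10000
4 4 8859/10000
5 5 4201/5000
6 6 8167/10000
DF(6y) = 8167/10000 ≈ 0.816700

step 1 [1y] bond c/1=29/400: DF=(2041611/2000000 − 29/400·(0))/(1+29/400) = 4759/5000 ≈ 0.951800
step 2 [2y] swap r/1=583/18935: DF=(1 − 583/18935·(0.951800))/(1+583/18935) = 9417/10000 ≈ 0.941700
step 3 [3y] bond c/1=1/16: DF=(22157/20000 − 1/16·(0.951800+0.941700))/(1+1/16) = 9313/10000 ≈ 0.931300
step 4 [4y] swap r/1=163/5301: DF=(1 − 163/5301·(0.951800+0.941700+0.931300))/(1+163/5301) = 8859/10000 ≈ 0.885900
step 5 [5y] swap r/1=94/2677: DF=(1 − 94/2677·(0.951800+0.941700+0.931300+0.885900))/(1+94/2677) = 4201/5000 ≈ 0.840200
step 6 [6y] swap r/1=611/17892: DF=(1 − 611/17892·(0.951800+0.941700+0.931300+0.885900+0.840200))/(1+611/17892) = 8167/10000 ≈ 0.816700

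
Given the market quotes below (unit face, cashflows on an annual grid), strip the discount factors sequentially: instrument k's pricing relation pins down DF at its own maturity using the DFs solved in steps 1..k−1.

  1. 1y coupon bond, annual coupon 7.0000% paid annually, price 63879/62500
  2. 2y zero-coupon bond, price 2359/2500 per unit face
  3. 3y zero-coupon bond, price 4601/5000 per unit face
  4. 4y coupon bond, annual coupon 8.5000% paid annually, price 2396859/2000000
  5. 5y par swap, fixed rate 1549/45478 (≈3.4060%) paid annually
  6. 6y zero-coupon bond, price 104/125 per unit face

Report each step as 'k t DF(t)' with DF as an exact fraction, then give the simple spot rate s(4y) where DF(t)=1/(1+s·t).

1 1 597/625
2 2 2359/2500
3 3 4601/5000
4 4 8837/10000
5 5 8451/10000
6 6 104/125
s(4y) = (1/(8837/10000) − 1)/(4) = 1163/35348 ≈ 3.2901%

step 1 [1y] bond c/1=7/100: DF=(63879/62500 − 7/100·(0))/(1+7/100) = 597/625 ≈ 0.955200
step 2 [2y] zero: DF = P = 2359/2500 ≈ 0.943600
step 3 [3y] zero: DF = P = 4601/5000 ≈ 0.920200
step 4 [4y] bond c/1=17/200: DF=(2396859/2000000 − 17/200·(0.955200+0.943600+0.920200))/(1+17/200) = 8837/10000 ≈ 0.883700
step 5 [5y] swap r/1=1549/45478: DF=(1 − 1549/45478·(0.955200+0.943600+0.920200+0.883700))/(1+1549/45478) = 8451/10000 ≈ 0.845100
step 6 [6y] zero: DF = P = 104/125 ≈ 0.832000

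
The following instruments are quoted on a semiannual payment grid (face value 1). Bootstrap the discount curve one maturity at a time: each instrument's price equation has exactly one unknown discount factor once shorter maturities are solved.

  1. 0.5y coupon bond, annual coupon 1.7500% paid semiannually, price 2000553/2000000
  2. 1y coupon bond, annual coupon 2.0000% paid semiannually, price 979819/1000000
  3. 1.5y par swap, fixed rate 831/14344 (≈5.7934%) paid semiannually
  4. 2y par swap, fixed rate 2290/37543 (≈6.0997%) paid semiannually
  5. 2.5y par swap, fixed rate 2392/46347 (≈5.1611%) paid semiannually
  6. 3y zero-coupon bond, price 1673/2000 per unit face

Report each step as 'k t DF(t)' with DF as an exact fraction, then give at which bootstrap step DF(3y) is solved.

step 1 [0.5y] bond c/2=7/800: DF=(2000553/2000000 − 7/800·(0))/(1+7/800) = 2479/2500 ≈ 0.991600
step 2 [1y] bond c/2=1/100: DF=(979819/1000000 − 1/100·(0.991600))/(1+1/100) = 9603/10000 ≈ 0.960300
step 3 [1.5y] swap r/2=831/28688: DF=(1 − 831/28688·(0.991600+0.960300))/(1+831/28688) = 9169/10000 ≈ 0.916900
step 4 [2y] swap r/2=1145/37543: DF=(1 − 1145/37543·(0.991600+0.960300+0.916900))/(1+1145/37543) = 1771/2000 ≈ 0.885500
step 5 [2.5y] swap r/2=1196/46347: DF=(1 − 1196/46347·(0.991600+0.960300+0.916900+0.885500))/(1+1196/46347) = 2201/2500 ≈ 0.880400
step 6 [3y] zero: DF = P = 1673/2000 ≈ 0.836500

1 1/2 2479/2500
2 1 9603/10000
3 3/2 9169/10000
4 2 1771/2000
5 5/2 2201/2500
6 3 1673/2000
DF(3y) is solved at step 6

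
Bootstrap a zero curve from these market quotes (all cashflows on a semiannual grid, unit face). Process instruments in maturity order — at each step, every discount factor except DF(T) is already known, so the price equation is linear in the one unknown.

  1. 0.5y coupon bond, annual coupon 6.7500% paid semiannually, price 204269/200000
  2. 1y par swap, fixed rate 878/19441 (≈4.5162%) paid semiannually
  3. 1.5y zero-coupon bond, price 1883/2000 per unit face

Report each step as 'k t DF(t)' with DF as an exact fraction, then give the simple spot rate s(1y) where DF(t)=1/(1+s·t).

1 1/2 247/250
2 1 9561/10000
3 3/2 1883/2000
s(1y) = (1/(9561/10000) − 1)/(1) = 439/9561 ≈ 4.5916%

step 1 [0.5y] bond c/2=27/800: DF=(204269/200000 − 27/800·(0))/(1+27/800) = 247/250 ≈ 0.988000
step 2 [1y] swap r/2=439/19441: DF=(1 − 439/19441·(0.988000))/(1+439/19441) = 9561/10000 ≈ 0.956100
step 3 [1.5y] zero: DF = P = 1883/2000 ≈ 0.941500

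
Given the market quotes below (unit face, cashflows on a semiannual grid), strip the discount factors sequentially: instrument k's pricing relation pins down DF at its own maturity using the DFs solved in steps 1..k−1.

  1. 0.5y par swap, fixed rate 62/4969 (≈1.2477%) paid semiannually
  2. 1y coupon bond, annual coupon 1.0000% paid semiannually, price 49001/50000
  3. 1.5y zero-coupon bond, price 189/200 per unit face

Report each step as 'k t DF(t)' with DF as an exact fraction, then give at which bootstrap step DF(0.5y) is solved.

step 1 [0.5y] swap r/2=31/4969: DF=(1 − 31/4969·(0))/(1+31/4969) = 4969/5000 ≈ 0.993800
step 2 [1y] bond c/2=1/200: DF=(49001/50000 − 1/200·(0.993800))/(1+1/200) = 4851/5000 ≈ 0.970200
step 3 [1.5y] zero: DF = P = 189/200 ≈ 0.945000

1 1/2 4969/5000
2 1 4851/5000
3 3/2 189/200
DF(0.5y) is solved at step 1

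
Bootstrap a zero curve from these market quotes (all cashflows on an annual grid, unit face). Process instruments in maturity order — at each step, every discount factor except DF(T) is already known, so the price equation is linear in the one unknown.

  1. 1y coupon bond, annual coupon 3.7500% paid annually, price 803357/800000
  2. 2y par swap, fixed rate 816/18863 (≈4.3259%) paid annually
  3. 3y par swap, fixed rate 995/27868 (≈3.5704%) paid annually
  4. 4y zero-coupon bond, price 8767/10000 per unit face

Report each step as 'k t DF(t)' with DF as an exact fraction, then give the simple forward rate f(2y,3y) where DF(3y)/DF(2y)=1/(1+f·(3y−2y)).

1 1 9679/10000
2 2 574/625
3 3 1801/2000
4 4 8767/10000
f(2y,3y) = ((574/625)/(1801/2000) − 1)/(1) = 179/9005 ≈ 1.9878%

step 1 [1y] bond c/1=3/80: DF=(803357/800000 − 3/80·(0))/(1+3/80) = 9679/10000 ≈ 0.967900
step 2 [2y] swap r/1=816/18863: DF=(1 − 816/18863·(0.967900))/(1+816/18863) = 574/625 ≈ 0.918400
step 3 [3y] swap r/1=995/27868: DF=(1 − 995/27868·(0.967900+0.918400))/(1+995/27868) = 1801/2000 ≈ 0.900500
step 4 [4y] zero: DF = P = 8767/10000 ≈ 0.876700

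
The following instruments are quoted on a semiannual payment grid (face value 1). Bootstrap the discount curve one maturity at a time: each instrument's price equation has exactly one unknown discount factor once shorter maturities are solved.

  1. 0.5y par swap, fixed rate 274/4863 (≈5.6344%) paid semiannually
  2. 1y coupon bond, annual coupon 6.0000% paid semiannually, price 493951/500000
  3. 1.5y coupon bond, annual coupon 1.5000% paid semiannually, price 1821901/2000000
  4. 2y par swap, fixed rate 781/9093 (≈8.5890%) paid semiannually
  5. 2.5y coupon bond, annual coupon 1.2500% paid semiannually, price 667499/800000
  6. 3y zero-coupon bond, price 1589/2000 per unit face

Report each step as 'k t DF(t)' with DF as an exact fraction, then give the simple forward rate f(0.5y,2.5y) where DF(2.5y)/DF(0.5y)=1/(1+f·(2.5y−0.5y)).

1 1/2 4863/5000
2 1 2327/2500
3 3/2 89/100
4 2 4219/5000
5 5/2 4033/5000
6 3 1589/2000
f(0.5y,2.5y) = ((4863/5000)/(4033/5000) − 1)/(2) = 415/4033 ≈ 10.2901%

step 1 [0.5y] swap r/2=137/4863: DF=(1 − 137/4863·(0))/(1+137/4863) = 4863/5000 ≈ 0.972600
step 2 [1y] bond c/2=3/100: DF=(493951/500000 − 3/100·(0.972600))/(1+3/100) = 2327/2500 ≈ 0.930800
step 3 [1.5y] bond c/2=3/400: DF=(1821901/2000000 − 3/400·(0.972600+0.930800))/(1+3/400) = 89/100 ≈ 0.890000
step 4 [2y] swap r/2=781/18186: DF=(1 − 781/18186·(0.972600+0.930800+0.890000))/(1+781/18186) = 4219/5000 ≈ 0.843800
step 5 [2.5y] bond c/2=1/160: DF=(667499/800000 − 1/160·(0.972600+0.930800+0.890000+0.843800))/(1+1/160) = 4033/5000 ≈ 0.806600
step 6 [3y] zero: DF = P = 1589/2000 ≈ 0.794500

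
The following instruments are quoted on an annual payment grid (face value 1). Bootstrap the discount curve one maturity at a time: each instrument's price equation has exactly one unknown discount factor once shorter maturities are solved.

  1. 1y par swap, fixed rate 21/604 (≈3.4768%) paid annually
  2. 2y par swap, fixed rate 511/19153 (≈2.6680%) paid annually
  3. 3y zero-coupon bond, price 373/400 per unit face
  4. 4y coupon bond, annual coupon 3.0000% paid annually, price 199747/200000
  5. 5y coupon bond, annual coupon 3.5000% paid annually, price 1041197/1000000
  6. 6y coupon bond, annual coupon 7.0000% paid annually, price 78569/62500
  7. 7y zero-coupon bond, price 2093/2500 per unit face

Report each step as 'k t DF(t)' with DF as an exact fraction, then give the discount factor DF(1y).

step 1 [1y] swap r/1=21/604: DF=(1 − 21/604·(0))/(1+21/604) = 604/625 ≈ 0.966400
step 2 [2y] swap r/1=511/19153: DF=(1 − 511/19153·(0.966400))/(1+511/19153) = 9489/10000 ≈ 0.948900
step 3 [3y] zero: DF = P = 373/400 ≈ 0.932500
step 4 [4y] bond c/1=3/100: DF=(199747/200000 − 3/100·(0.966400+0.948900+0.932500))/(1+3/100) = 8867/10000 ≈ 0.886700
step 5 [5y] bond c/1=7/200: DF=(1041197/1000000 − 7/200·(0.966400+0.948900+0.932500+0.886700))/(1+7/200) = 8797/10000 ≈ 0.879700
step 6 [6y] bond c/1=7/100: DF=(78569/62500 − 7/100·(0.966400+0.948900+0.932500+0.886700+0.879700))/(1+7/100) = 873/1000 ≈ 0.873000
step 7 [7y] zero: DF = P = 2093/2500 ≈ 0.837200

1 1 604/625
2 2 9489/10000
3 3 373/400
4 4 8867/10000
5 5 8797/10000
6 6 873/1000
7 7 2093/2500
DF(1y) = 604/625 ≈ 0.966400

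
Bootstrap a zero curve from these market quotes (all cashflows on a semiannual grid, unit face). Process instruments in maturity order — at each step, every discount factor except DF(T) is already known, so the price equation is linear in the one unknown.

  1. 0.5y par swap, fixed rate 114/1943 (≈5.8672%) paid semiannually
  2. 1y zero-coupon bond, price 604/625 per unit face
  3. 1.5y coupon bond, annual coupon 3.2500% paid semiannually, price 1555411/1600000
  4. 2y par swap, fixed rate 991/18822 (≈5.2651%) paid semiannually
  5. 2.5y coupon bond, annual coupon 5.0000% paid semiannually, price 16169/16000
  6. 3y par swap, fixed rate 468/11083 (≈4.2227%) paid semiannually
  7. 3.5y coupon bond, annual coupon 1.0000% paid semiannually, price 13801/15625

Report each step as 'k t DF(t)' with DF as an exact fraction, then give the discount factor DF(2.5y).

1 1/2 1943/2000
2 1 604/625
3 3/2 1157/1250
4 2 9009/10000
5 5/2 8941/10000
6 3 883/1000
7 7/2 8513/10000
DF(2.5y) = 8941/10000 ≈ 0.894100

step 1 [0.5y] swap r/2=57/1943: DF=(1 − 57/1943·(0))/(1+57/1943) = 1943/2000 ≈ 0.971500
step 2 [1y] zero: DF = P = 604/625 ≈ 0.966400
step 3 [1.5y] bond c/2=13/800: DF=(1555411/1600000 − 13/800·(0.971500+0.966400))/(1+13/800) = 1157/1250 ≈ 0.925600
step 4 [2y] swap r/2=991/37644: DF=(1 − 991/37644·(0.971500+0.966400+0.925600))/(1+991/37644) = 9009/10000 ≈ 0.900900
step 5 [2.5y] bond c/2=1/40: DF=(16169/16000 − 1/40·(0.971500+0.966400+0.925600+0.900900))/(1+1/40) = 8941/10000 ≈ 0.894100
step 6 [3y] swap r/2=234/11083: DF=(1 − 234/11083·(0.971500+0.966400+0.925600+0.900900+0.894100))/(1+234/11083) = 883/1000 ≈ 0.883000
step 7 [3.5y] bond c/2=1/200: DF=(13801/15625 − 1/200·(0.971500+0.966400+0.925600+0.900900+0.894100+0.883000))/(1+1/200) = 8513/10000 ≈ 0.851300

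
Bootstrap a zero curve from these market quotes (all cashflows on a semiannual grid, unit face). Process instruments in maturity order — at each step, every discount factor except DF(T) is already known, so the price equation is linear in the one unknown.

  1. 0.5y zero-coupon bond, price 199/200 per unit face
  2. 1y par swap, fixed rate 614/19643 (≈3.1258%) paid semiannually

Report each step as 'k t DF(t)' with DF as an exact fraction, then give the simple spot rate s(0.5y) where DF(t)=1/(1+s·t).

step 1 [0.5y] zero: DF = P = 199/200 ≈ 0.995000
step 2 [1y] swap r/2=307/19643: DF=(1 − 307/19643·(0.995000))/(1+307/19643) = 9693/10000 ≈ 0.969300

1 1/2 199/200
2 1 9693/10000
s(0.5y) = (1/(199/200) − 1)/(1/2) = 2/199 ≈ 1.0050%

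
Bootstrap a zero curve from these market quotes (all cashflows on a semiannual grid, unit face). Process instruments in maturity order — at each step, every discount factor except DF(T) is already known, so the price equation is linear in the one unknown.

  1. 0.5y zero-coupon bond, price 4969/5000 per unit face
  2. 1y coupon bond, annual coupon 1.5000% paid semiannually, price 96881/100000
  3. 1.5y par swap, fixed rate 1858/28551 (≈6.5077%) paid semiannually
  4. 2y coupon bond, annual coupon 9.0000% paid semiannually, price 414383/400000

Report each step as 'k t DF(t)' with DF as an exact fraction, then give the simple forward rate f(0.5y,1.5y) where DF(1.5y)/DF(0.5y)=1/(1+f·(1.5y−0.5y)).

1 1/2 4969/5000
2 1 4771/5000
3 3/2 9071/10000
4 2 2171/2500
f(0.5y,1.5y) = ((4969/5000)/(9071/10000) − 1)/(1) = 867/9071 ≈ 9.5579%

step 1 [0.5y] zero: DF = P = 4969/5000 ≈ 0.993800
step 2 [1y] bond c/2=3/400: DF=(96881/100000 − 3/400·(0.993800))/(1+3/400) = 4771/5000 ≈ 0.954200
step 3 [1.5y] swap r/2=929/28551: DF=(1 − 929/28551·(0.993800+0.954200))/(1+929/28551) = 9071/10000 ≈ 0.907100
step 4 [2y] bond c/2=9/200: DF=(414383/400000 − 9/200·(0.993800+0.954200+0.907100))/(1+9/200) = 2171/2500 ≈ 0.868400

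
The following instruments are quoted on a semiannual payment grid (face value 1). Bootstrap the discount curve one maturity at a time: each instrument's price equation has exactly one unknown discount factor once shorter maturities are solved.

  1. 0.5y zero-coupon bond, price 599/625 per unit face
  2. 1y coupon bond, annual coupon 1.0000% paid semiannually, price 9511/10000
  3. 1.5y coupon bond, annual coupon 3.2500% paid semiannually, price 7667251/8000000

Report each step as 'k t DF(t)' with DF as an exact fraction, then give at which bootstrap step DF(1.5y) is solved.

1 1/2 599/625
2 1 1177/1250
3 3/2 9127/10000
DF(1.5y) is solved at step 3

step 1 [0.5y] zero: DF = P = 599/625 ≈ 0.958400
step 2 [1y] bond c/2=1/200: DF=(9511/10000 − 1/200·(0.958400))/(1+1/200) = 1177/1250 ≈ 0.941600
step 3 [1.5y] bond c/2=13/800: DF=(7667251/8000000 − 13/800·(0.958400+0.941600))/(1+13/800) = 9127/10000 ≈ 0.912700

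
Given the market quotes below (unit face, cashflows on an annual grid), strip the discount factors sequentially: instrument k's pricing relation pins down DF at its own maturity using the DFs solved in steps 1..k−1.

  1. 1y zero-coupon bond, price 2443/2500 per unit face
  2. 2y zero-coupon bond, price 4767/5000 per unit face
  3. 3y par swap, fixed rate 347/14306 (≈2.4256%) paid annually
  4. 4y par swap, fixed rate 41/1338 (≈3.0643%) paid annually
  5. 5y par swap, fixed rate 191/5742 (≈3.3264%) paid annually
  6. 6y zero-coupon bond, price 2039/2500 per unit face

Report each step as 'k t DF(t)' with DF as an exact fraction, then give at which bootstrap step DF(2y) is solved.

step 1 [1y] zero: DF = P = 2443/2500 ≈ 0.977200
step 2 [2y] zero: DF = P = 4767/5000 ≈ 0.953400
step 3 [3y] swap r/1=347/14306: DF=(1 − 347/14306·(0.977200+0.953400))/(1+347/14306) = 4653/5000 ≈ 0.930600
step 4 [4y] swap r/1=41/1338: DF=(1 − 41/1338·(0.977200+0.953400+0.930600))/(1+41/1338) = 2213/2500 ≈ 0.885200
step 5 [5y] swap r/1=191/5742: DF=(1 − 191/5742·(0.977200+0.953400+0.930600+0.885200))/(1+191/5742) = 1059/1250 ≈ 0.847200
step 6 [6y] zero: DF = P = 2039/2500 ≈ 0.815600

1 1 2443/2500
2 2 4767/5000
3 3 4653/5000
4 4 2213/2500
5 5 1059/1250
6 6 2039/2500
DF(2y) is solved at step 2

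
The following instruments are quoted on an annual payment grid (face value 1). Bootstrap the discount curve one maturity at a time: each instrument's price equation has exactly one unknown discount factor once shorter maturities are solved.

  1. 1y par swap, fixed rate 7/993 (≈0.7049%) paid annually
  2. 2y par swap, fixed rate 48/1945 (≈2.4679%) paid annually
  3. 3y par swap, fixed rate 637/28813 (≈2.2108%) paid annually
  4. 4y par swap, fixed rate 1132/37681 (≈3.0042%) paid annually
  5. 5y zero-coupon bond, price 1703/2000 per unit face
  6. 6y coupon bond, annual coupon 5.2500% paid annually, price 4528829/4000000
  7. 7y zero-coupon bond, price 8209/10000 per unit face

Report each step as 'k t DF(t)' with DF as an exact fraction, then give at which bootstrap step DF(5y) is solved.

1 1 993/1000
2 2 119/125
3 3 9363/10000
4 4 2217/2500
5 5 1703/2000
6 6 8453/10000
7 7 8209/10000
DF(5y) is solved at step 5

step 1 [1y] swap r/1=7/993: DF=(1 − 7/993·(0))/(1+7/993) = 993/1000 ≈ 0.993000
step 2 [2y] swap r/1=48/1945: DF=(1 − 48/1945·(0.993000))/(1+48/1945) = 119/125 ≈ 0.952000
step 3 [3y] swap r/1=637/28813: DF=(1 − 637/28813·(0.993000+0.952000))/(1+637/28813) = 9363/10000 ≈ 0.936300
step 4 [4y] swap r/1=1132/37681: DF=(1 − 1132/37681·(0.993000+0.952000+0.936300))/(1+1132/37681) = 2217/2500 ≈ 0.886800
step 5 [5y] zero: DF = P = 1703/2000 ≈ 0.851500
step 6 [6y] bond c/1=21/400: DF=(4528829/4000000 − 21/400·(0.993000+0.952000+0.936300+0.886800+0.851500))/(1+21/400) = 8453/10000 ≈ 0.845300
step 7 [7y] zero: DF = P = 8209/10000 ≈ 0.820900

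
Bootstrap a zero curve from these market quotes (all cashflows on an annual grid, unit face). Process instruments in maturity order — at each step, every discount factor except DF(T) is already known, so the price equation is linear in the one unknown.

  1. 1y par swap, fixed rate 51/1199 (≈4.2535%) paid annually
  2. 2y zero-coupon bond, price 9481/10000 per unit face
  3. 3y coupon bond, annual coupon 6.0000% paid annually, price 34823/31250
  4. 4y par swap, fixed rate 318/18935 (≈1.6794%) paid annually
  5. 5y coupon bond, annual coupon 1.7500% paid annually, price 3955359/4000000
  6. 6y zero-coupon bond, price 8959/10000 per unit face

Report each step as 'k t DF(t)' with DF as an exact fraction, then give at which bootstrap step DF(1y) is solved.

1 1 1199/1250
2 2 9481/10000
3 3 9433/10000
4 4 2341/2500
5 5 9067/10000
6 6 8959/10000
DF(1y) is solved at step 1

step 1 [1y] swap r/1=51/1199: DF=(1 − 51/1199·(0))/(1+51/1199) = 1199/1250 ≈ 0.959200
step 2 [2y] zero: DF = P = 9481/10000 ≈ 0.948100
step 3 [3y] bond c/1=3/50: DF=(34823/31250 − 3/50·(0.959200+0.948100))/(1+3/50) = 9433/10000 ≈ 0.943300
step 4 [4y] swap r/1=318/18935: DF=(1 − 318/18935·(0.959200+0.948100+0.943300))/(1+318/18935) = 2341/2500 ≈ 0.936400
step 5 [5y] bond c/1=7/400: DF=(3955359/4000000 − 7/400·(0.959200+0.948100+0.943300+0.936400))/(1+7/400) = 9067/10000 ≈ 0.906700
step 6 [6y] zero: DF = P = 8959/10000 ≈ 0.895900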